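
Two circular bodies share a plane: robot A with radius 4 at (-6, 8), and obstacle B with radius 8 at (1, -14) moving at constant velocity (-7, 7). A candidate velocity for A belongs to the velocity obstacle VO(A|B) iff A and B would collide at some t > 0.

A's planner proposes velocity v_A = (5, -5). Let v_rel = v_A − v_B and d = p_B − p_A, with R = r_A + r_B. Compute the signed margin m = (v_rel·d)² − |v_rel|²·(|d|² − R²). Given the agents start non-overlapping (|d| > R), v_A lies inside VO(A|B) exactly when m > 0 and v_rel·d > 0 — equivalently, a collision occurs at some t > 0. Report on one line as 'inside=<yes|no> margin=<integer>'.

d = (7, -22),  |d|² = 533;  R = 4+8 = 12,  c = 533−12² = 389
v_rel = (12, -12),  |v_rel|² = 288;  v_rel·d = (12)·(7) + (-12)·(-22) = 348
288·t² − 696·t + 389 = 0  ⇒  m = 348² − 288·389 = 9072
m = 9072 > 0,  v_rel·d = 348 > 0  ⇒  inside

inside=yes margin=9072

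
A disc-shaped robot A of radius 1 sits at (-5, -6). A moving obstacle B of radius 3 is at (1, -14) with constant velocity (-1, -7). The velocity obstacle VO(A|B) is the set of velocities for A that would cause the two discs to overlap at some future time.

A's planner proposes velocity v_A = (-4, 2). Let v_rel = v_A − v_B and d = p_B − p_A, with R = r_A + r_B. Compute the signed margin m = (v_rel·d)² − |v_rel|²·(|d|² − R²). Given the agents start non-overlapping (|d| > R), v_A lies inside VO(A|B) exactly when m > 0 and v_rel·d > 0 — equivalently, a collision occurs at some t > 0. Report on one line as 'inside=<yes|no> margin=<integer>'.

d = (6, -8),  |d|² = 100;  R = 1+3 = 4,  c = 100−4² = 84
v_rel = (-3, 9),  |v_rel|² = 90;  v_rel·d = (-3)·(6) + (9)·(-8) = -90
90·t² + 180·t + 84 = 0  ⇒  m = (-90)² − 90·84 = 540
m = 540 > 0,  v_rel·d = -90 < 0  ⇒  outside

inside=no margin=540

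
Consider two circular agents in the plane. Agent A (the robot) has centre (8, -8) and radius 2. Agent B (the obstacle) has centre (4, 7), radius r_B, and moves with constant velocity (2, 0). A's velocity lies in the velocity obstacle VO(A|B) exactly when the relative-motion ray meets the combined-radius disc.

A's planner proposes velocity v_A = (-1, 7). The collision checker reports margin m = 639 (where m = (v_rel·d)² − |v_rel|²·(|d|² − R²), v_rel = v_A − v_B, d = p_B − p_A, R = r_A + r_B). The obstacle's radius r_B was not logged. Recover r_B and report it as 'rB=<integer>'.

m = 639
d = (-4, 15);  v_rel = (-3, 7),  |v_rel|² = 58
v_rel×d = (-3)·(15) − (7)·(-4) = -17
since m = R²·58 − (-17)²:  R² = (289 + 639) / 58 = 16
R = √16 = 4  ⇒  r_B = 4 − 2 = 2

rB=2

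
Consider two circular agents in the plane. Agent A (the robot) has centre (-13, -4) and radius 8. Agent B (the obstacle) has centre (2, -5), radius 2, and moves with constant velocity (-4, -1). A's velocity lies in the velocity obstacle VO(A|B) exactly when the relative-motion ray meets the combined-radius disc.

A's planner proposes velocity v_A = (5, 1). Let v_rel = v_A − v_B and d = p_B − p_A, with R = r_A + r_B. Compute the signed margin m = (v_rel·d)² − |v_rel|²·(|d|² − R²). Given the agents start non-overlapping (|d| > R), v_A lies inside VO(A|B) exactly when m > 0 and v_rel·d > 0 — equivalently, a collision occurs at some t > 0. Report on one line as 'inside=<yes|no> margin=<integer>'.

d = (15, -1),  |d|² = 226;  R = 8+2 = 10,  c = 226−10² = 126
v_rel = (9, 2),  |v_rel|² = 85;  v_rel·d = (9)·(15) + (2)·(-1) = 133
85·t² − 266·t + 126 = 0  ⇒  m = 133² − 85·126 = 6979
m = 6979 > 0,  v_rel·d = 133 > 0  ⇒  inside

inside=yes margin=6979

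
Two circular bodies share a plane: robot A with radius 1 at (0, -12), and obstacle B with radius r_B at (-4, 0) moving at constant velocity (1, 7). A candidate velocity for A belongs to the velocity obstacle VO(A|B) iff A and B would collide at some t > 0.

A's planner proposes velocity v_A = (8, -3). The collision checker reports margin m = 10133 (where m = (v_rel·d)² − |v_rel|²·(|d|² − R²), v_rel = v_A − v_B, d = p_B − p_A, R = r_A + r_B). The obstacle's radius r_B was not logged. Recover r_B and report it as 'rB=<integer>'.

m = 10133
d = (-4, 12);  v_rel = (7, -10),  |v_rel|² = 149
v_rel×d = (7)·(12) − (-10)·(-4) = 44
since m = R²·149 − 44²:  R² = (1936 + 10133) / 149 = 81
R = √81 = 9  ⇒  r_B = 9 − 1 = 8

rB=8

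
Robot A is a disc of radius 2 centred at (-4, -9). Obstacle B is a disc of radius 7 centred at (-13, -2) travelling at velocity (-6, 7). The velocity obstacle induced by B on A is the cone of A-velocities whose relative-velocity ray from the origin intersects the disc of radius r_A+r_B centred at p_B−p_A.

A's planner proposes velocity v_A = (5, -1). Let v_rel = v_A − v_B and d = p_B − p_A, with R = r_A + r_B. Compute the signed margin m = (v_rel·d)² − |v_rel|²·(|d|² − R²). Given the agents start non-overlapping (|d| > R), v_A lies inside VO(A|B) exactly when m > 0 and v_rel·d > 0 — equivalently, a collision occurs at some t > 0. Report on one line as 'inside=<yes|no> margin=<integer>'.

d = (-9, 7),  |d|² = 130;  R = 2+7 = 9,  c = 130−9² = 49
v_rel = (11, -8),  |v_rel|² = 185;  v_rel·d = (11)·(-9) + (-8)·(7) = -155
185·t² + 310·t + 49 = 0  ⇒  m = (-155)² − 185·49 = 14960
m = 14960 > 0,  v_rel·d = -155 < 0  ⇒  outside

inside=no margin=14960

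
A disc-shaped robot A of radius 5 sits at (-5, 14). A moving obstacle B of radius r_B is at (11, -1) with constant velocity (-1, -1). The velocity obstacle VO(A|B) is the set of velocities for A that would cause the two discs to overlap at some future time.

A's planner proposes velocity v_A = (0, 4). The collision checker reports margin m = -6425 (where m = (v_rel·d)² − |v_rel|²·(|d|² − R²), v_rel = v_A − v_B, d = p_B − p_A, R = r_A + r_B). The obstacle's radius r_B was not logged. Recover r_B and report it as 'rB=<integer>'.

m = -6425
d = (16, -15);  v_rel = (1, 5),  |v_rel|² = 26
v_rel×d = (1)·(-15) − (5)·(16) = -95
since m = R²·26 − (-95)²:  R² = (9025 + -6425) / 26 = 100
R = √100 = 10  ⇒  r_B = 10 − 5 = 5

rB=5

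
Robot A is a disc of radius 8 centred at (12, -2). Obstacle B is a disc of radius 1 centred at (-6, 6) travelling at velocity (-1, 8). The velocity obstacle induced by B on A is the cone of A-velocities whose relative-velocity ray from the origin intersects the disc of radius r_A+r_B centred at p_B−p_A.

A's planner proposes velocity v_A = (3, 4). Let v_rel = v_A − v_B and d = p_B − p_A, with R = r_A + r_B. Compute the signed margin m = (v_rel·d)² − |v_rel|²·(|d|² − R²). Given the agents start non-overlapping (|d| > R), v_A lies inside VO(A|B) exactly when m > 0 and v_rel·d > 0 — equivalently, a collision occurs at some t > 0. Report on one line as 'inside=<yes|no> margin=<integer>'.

d = (-18, 8),  |d|² = 388;  R = 8+1 = 9,  c = 388−9² = 307
v_rel = (4, -4),  |v_rel|² = 32;  v_rel·d = (4)·(-18) + (-4)·(8) = -104
32·t² + 208·t + 307 = 0  ⇒  m = (-104)² − 32·307 = 992
m = 992 > 0,  v_rel·d = -104 < 0  ⇒  outside

inside=no margin=992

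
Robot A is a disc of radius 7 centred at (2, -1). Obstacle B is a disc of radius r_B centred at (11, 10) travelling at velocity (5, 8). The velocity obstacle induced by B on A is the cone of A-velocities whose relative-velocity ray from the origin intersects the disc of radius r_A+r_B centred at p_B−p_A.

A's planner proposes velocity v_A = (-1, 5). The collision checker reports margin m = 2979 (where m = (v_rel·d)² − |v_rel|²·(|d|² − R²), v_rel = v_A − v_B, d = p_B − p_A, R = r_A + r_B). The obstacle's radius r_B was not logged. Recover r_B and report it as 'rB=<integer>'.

m = 2979
d = (9, 11);  v_rel = (-6, -3),  |v_rel|² = 45
v_rel×d = (-6)·(11) − (-3)·(9) = -39
since m = R²·45 − (-39)²:  R² = (1521 + 2979) / 45 = 100
R = √100 = 10  ⇒  r_B = 10 − 7 = 3

rB=3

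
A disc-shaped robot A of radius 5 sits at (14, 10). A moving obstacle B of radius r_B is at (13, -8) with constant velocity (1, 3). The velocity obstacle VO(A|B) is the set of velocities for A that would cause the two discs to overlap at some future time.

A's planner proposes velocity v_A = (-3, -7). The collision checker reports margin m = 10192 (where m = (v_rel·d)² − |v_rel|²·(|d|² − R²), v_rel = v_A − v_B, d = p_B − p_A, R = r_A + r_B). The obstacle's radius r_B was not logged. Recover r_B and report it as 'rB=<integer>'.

m = 10192
d = (-1, -18);  v_rel = (-4, -10),  |v_rel|² = 116
v_rel×d = (-4)·(-18) − (-10)·(-1) = 62
since m = R²·116 − 62²:  R² = (3844 + 10192) / 116 = 121
R = √121 = 11  ⇒  r_B = 11 − 5 = 6

rB=6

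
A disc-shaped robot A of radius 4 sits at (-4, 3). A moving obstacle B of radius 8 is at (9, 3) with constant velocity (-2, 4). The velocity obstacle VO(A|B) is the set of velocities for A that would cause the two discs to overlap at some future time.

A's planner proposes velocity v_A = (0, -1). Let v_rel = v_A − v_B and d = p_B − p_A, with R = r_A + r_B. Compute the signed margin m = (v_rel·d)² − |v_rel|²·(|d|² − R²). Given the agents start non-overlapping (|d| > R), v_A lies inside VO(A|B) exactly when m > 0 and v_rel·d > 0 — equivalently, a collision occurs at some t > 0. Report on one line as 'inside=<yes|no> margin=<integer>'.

d = (13, 0),  |d|² = 169;  R = 4+8 = 12,  c = 169−12² = 25
v_rel = (2, -5),  |v_rel|² = 29;  v_rel·d = (2)·(13) + (-5)·(0) = 26
29·t² − 52·t + 25 = 0  ⇒  m = 26² − 29·25 = -49
m = -49 < 0,  v_rel·d = 26 > 0  ⇒  outside

inside=no margin=-49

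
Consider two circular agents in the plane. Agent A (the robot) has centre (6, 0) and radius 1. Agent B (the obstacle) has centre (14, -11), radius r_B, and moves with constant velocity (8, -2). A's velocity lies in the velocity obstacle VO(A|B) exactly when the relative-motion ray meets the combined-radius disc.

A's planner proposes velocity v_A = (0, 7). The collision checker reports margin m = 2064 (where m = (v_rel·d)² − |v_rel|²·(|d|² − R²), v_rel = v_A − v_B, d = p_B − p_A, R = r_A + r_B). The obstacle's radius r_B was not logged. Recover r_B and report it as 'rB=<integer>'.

m = 2064
d = (8, -11);  v_rel = (-8, 9),  |v_rel|² = 145
v_rel×d = (-8)·(-11) − (9)·(8) = 16
since m = R²·145 − 16²:  R² = (256 + 2064) / 145 = 16
R = √16 = 4  ⇒  r_B = 4 − 1 = 3

rB=3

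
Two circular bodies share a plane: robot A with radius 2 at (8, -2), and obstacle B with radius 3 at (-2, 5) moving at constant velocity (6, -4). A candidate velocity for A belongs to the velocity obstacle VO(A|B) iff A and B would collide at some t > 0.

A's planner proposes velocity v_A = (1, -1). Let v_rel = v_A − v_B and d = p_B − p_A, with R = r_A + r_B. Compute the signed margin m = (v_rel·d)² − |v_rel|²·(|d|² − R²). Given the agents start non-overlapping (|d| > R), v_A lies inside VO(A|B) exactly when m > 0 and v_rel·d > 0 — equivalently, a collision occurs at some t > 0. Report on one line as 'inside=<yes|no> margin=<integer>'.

d = (-10, 7),  |d|² = 149;  R = 2+3 = 5,  c = 149−5² = 124
v_rel = (-5, 3),  |v_rel|² = 34;  v_rel·d = (-5)·(-10) + (3)·(7) = 71
34·t² − 142·t + 124 = 0  ⇒  m = 71² − 34·124 = 825
m = 825 > 0,  v_rel·d = 71 > 0  ⇒  inside

inside=yes margin=825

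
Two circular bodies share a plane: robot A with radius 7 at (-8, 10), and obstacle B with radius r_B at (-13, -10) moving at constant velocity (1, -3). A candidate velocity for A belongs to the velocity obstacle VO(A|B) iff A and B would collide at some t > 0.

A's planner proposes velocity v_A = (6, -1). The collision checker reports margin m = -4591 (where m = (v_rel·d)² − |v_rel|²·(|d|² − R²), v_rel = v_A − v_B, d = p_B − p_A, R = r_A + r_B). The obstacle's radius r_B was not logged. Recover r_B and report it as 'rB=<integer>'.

m = -4591
d = (-5, -20);  v_rel = (5, 2),  |v_rel|² = 29
v_rel×d = (5)·(-20) − (2)·(-5) = -90
since m = R²·29 − (-90)²:  R² = (8100 + -4591) / 29 = 121
R = √121 = 11  ⇒  r_B = 11 − 7 = 4

rB=4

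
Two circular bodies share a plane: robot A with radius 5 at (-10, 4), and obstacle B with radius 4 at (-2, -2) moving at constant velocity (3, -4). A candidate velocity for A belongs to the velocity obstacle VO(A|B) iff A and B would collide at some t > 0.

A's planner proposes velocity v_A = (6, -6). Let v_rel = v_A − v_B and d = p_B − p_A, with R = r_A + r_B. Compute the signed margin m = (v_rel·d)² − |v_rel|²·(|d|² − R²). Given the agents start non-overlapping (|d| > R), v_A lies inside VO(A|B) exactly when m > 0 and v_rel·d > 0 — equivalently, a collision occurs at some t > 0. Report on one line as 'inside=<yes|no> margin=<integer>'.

d = (8, -6),  |d|² = 100;  R = 5+4 = 9,  c = 100−9² = 19
v_rel = (3, -2),  |v_rel|² = 13;  v_rel·d = (3)·(8) + (-2)·(-6) = 36
13·t² − 72·t + 19 = 0  ⇒  m = 36² − 13·19 = 1049
m = 1049 > 0,  v_rel·d = 36 > 0  ⇒  inside

inside=yes margin=1049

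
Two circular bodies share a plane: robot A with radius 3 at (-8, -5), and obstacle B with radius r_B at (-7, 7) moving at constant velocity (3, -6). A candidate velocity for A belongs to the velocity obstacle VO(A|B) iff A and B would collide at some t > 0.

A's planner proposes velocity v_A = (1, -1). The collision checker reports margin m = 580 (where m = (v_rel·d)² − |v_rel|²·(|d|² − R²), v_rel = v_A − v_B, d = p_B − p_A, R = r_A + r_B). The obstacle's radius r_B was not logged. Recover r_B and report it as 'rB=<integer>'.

m = 580
d = (1, 12);  v_rel = (-2, 5),  |v_rel|² = 29
v_rel×d = (-2)·(12) − (5)·(1) = -29
since m = R²·29 − (-29)²:  R² = (841 + 580) / 29 = 49
R = √49 = 7  ⇒  r_B = 7 − 3 = 4

rB=4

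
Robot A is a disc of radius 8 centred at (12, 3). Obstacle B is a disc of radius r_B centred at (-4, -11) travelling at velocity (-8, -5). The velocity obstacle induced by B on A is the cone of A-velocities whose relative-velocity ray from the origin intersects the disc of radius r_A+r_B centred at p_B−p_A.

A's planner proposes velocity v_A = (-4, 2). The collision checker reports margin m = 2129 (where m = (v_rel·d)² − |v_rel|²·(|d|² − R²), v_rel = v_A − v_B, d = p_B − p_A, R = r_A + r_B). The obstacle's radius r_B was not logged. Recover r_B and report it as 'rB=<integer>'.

m = 2129
d = (-16, -14);  v_rel = (4, 7),  |v_rel|² = 65
v_rel×d = (4)·(-14) − (7)·(-16) = 56
since m = R²·65 − 56²:  R² = (3136 + 2129) / 65 = 81
R = √81 = 9  ⇒  r_B = 9 − 8 = 1

rB=1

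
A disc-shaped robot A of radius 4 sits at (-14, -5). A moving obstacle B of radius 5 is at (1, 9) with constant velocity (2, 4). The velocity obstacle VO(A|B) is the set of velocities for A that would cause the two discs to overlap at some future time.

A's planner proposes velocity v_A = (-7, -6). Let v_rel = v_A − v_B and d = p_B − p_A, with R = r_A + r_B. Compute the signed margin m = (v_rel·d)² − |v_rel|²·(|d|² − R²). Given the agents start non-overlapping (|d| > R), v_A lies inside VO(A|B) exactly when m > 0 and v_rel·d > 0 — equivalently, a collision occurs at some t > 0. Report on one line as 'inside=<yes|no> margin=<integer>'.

d = (15, 14),  |d|² = 421;  R = 4+5 = 9,  c = 421−9² = 340
v_rel = (-9, -10),  |v_rel|² = 181;  v_rel·d = (-9)·(15) + (-10)·(14) = -275
181·t² + 550·t + 340 = 0  ⇒  m = (-275)² − 181·340 = 14085
m = 14085 > 0,  v_rel·d = -275 < 0  ⇒  outside

inside=no margin=14085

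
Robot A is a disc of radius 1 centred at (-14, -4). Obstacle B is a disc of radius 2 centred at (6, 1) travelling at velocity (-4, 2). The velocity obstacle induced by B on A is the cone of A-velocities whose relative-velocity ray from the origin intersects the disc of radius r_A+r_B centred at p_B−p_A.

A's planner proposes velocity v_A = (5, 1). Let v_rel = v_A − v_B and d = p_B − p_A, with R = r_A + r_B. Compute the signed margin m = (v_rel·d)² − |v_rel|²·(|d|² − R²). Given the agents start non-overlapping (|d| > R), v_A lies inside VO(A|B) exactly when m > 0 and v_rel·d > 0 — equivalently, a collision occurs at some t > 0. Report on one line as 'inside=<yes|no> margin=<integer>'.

d = (20, 5),  |d|² = 425;  R = 1+2 = 3,  c = 425−3² = 416
v_rel = (9, -1),  |v_rel|² = 82;  v_rel·d = (9)·(20) + (-1)·(5) = 175
82·t² − 350·t + 416 = 0  ⇒  m = 175² − 82·416 = -3487
m = -3487 < 0,  v_rel·d = 175 > 0  ⇒  outside

inside=no margin=-3487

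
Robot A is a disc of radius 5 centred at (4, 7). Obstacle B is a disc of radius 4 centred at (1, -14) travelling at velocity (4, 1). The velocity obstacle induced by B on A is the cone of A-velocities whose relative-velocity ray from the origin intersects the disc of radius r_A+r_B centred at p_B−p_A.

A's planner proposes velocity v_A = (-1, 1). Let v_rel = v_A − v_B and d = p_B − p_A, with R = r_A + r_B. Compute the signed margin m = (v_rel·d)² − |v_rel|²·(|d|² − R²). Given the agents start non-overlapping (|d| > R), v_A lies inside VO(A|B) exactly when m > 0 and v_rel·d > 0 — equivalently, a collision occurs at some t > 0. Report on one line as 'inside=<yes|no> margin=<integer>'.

d = (-3, -21),  |d|² = 450;  R = 5+4 = 9,  c = 450−9² = 369
v_rel = (-5, 0),  |v_rel|² = 25;  v_rel·d = (-5)·(-3) + (0)·(-21) = 15
25·t² − 30·t + 369 = 0  ⇒  m = 15² − 25·369 = -9000
m = -9000 < 0,  v_rel·d = 15 > 0  ⇒  outside

inside=no margin=-9000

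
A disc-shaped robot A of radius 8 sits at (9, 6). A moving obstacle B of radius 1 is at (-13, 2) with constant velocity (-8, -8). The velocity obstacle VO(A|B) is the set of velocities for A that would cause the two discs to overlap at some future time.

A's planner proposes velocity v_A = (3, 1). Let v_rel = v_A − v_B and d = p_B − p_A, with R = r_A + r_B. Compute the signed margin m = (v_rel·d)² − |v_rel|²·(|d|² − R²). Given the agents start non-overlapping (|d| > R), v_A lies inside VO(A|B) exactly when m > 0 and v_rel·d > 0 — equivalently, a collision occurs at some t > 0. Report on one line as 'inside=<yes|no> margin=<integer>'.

d = (-22, -4),  |d|² = 500;  R = 8+1 = 9,  c = 500−9² = 419
v_rel = (11, 9),  |v_rel|² = 202;  v_rel·d = (11)·(-22) + (9)·(-4) = -278
202·t² + 556·t + 419 = 0  ⇒  m = (-278)² − 202·419 = -7354
m = -7354 < 0,  v_rel·d = -278 < 0  ⇒  outside

inside=no margin=-7354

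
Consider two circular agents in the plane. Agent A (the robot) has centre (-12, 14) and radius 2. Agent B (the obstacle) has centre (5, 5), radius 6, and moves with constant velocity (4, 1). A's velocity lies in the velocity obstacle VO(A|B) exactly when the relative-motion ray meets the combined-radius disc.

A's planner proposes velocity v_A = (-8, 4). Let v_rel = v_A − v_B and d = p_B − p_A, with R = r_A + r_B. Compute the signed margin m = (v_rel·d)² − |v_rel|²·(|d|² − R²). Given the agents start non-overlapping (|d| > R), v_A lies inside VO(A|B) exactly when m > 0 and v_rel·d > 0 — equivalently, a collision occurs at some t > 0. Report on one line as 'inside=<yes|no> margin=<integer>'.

d = (17, -9),  |d|² = 370;  R = 2+6 = 8,  c = 370−8² = 306
v_rel = (-12, 3),  |v_rel|² = 153;  v_rel·d = (-12)·(17) + (3)·(-9) = -231
153·t² + 462·t + 306 = 0  ⇒  m = (-231)² − 153·306 = 6543
m = 6543 > 0,  v_rel·d = -231 < 0  ⇒  outside

inside=no margin=6543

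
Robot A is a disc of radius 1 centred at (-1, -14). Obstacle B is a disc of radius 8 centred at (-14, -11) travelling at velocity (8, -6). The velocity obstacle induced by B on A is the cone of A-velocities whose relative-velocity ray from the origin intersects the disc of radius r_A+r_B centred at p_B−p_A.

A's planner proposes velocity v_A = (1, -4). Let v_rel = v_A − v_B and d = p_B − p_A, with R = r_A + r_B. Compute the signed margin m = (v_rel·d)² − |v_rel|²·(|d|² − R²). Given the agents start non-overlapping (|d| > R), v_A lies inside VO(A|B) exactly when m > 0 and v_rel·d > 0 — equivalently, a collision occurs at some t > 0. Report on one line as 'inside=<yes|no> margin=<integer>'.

d = (-13, 3),  |d|² = 178;  R = 1+8 = 9,  c = 178−9² = 97
v_rel = (-7, 2),  |v_rel|² = 53;  v_rel·d = (-7)·(-13) + (2)·(3) = 97
53·t² − 194·t + 97 = 0  ⇒  m = 97² − 53·97 = 4268
m = 4268 > 0,  v_rel·d = 97 > 0  ⇒  inside

inside=yes margin=4268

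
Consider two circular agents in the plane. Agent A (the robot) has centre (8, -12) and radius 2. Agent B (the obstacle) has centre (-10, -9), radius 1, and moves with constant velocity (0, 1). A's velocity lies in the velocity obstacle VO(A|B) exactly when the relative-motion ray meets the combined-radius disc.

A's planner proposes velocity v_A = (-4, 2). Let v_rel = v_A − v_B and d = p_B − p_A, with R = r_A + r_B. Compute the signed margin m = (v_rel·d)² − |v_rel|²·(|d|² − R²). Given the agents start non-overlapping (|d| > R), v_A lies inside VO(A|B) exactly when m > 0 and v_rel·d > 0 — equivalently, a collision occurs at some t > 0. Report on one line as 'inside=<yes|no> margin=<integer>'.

d = (-18, 3),  |d|² = 333;  R = 2+1 = 3,  c = 333−3² = 324
v_rel = (-4, 1),  |v_rel|² = 17;  v_rel·d = (-4)·(-18) + (1)·(3) = 75
17·t² − 150·t + 324 = 0  ⇒  m = 75² − 17·324 = 117
m = 117 > 0,  v_rel·d = 75 > 0  ⇒  inside

inside=yes margin=117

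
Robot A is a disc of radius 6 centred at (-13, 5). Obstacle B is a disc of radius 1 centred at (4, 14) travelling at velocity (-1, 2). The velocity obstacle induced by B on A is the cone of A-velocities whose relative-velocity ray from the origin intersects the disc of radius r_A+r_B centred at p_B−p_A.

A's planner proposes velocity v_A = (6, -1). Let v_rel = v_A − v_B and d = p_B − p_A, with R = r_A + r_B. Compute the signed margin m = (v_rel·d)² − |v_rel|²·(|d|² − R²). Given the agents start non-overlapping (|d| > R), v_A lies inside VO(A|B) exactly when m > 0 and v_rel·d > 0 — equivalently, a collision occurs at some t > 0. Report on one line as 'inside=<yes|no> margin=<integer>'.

d = (17, 9),  |d|² = 370;  R = 6+1 = 7,  c = 370−7² = 321
v_rel = (7, -3),  |v_rel|² = 58;  v_rel·d = (7)·(17) + (-3)·(9) = 92
58·t² − 184·t + 321 = 0  ⇒  m = 92² − 58·321 = -10154
m = -10154 < 0,  v_rel·d = 92 > 0  ⇒  outside

inside=no margin=-10154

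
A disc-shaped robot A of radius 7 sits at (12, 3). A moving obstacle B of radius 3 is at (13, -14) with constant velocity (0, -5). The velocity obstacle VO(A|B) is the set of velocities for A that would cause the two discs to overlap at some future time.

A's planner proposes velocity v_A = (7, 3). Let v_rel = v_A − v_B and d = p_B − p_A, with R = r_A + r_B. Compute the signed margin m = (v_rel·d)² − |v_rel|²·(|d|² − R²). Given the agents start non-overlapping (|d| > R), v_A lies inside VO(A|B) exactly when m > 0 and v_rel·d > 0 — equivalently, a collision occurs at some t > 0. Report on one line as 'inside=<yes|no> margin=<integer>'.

d = (1, -17),  |d|² = 290;  R = 7+3 = 10,  c = 290−10² = 190
v_rel = (7, 8),  |v_rel|² = 113;  v_rel·d = (7)·(1) + (8)·(-17) = -129
113·t² + 258·t + 190 = 0  ⇒  m = (-129)² − 113·190 = -4829
m = -4829 < 0,  v_rel·d = -129 < 0  ⇒  outside

inside=no margin=-4829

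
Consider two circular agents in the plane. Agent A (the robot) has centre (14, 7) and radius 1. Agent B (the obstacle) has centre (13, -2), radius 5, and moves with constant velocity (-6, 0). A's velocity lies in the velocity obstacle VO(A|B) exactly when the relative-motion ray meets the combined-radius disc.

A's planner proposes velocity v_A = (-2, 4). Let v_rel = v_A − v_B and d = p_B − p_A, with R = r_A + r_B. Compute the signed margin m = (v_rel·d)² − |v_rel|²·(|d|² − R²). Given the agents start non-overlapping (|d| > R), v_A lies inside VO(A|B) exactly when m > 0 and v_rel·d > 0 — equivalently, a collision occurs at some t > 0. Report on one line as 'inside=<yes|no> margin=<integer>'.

d = (-1, -9),  |d|² = 82;  R = 1+5 = 6,  c = 82−6² = 46
v_rel = (4, 4),  |v_rel|² = 32;  v_rel·d = (4)·(-1) + (4)·(-9) = -40
32·t² + 80·t + 46 = 0  ⇒  m = (-40)² − 32·46 = 128
m = 128 > 0,  v_rel·d = -40 < 0  ⇒  outside

inside=no margin=128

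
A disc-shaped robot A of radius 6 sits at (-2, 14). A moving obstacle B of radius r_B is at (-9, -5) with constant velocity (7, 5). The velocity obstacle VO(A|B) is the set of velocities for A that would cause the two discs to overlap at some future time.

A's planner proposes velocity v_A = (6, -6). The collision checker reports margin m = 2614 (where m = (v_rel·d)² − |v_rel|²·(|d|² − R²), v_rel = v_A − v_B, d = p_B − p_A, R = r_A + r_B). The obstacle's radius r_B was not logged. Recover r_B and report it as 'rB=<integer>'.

m = 2614
d = (-7, -19);  v_rel = (-1, -11),  |v_rel|² = 122
v_rel×d = (-1)·(-19) − (-11)·(-7) = -58
since m = R²·122 − (-58)²:  R² = (3364 + 2614) / 122 = 49
R = √49 = 7  ⇒  r_B = 7 − 6 = 1

rB=1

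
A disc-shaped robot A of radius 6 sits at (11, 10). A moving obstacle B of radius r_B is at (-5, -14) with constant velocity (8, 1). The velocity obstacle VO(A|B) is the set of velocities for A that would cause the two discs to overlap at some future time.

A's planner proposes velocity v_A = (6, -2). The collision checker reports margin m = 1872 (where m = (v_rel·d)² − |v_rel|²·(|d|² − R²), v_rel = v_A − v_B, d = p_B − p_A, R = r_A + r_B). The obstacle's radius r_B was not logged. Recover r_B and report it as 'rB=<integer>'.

m = 1872
d = (-16, -24);  v_rel = (-2, -3),  |v_rel|² = 13
v_rel×d = (-2)·(-24) − (-3)·(-16) = 0
since m = R²·13 − 0²:  R² = (0 + 1872) / 13 = 144
R = √144 = 12  ⇒  r_B = 12 − 6 = 6

rB=6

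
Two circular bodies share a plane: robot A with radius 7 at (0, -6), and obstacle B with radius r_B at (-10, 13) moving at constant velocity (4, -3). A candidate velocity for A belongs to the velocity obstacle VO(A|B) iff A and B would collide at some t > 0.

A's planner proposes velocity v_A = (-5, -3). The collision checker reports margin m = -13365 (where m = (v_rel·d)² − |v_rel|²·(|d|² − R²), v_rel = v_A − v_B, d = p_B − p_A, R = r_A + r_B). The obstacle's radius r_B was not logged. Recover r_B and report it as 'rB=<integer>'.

m = -13365
d = (-10, 19);  v_rel = (-9, 0),  |v_rel|² = 81
v_rel×d = (-9)·(19) − (0)·(-10) = -171
since m = R²·81 − (-171)²:  R² = (29241 + -13365) / 81 = 196
R = √196 = 14  ⇒  r_B = 14 − 7 = 7

rB=7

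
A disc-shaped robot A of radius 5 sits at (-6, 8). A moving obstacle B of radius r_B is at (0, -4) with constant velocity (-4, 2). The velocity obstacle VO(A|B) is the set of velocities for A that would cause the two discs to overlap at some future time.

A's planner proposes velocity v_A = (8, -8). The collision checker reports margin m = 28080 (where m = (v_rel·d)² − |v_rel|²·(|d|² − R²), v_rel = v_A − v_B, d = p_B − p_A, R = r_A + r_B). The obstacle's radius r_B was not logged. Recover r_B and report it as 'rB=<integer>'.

m = 28080
d = (6, -12);  v_rel = (12, -10),  |v_rel|² = 244
v_rel×d = (12)·(-12) − (-10)·(6) = -84
since m = R²·244 − (-84)²:  R² = (7056 + 28080) / 244 = 144
R = √144 = 12  ⇒  r_B = 12 − 5 = 7

rB=7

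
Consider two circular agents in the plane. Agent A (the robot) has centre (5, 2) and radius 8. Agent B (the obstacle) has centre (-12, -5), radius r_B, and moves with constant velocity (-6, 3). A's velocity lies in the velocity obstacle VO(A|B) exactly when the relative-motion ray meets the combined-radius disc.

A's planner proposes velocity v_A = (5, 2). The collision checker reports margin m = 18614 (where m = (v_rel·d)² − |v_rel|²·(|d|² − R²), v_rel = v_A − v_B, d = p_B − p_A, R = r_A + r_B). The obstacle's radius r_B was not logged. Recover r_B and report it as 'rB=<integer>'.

m = 18614
d = (-17, -7);  v_rel = (11, -1),  |v_rel|² = 122
v_rel×d = (11)·(-7) − (-1)·(-17) = -94
since m = R²·122 − (-94)²:  R² = (8836 + 18614) / 122 = 225
R = √225 = 15  ⇒  r_B = 15 − 8 = 7

rB=7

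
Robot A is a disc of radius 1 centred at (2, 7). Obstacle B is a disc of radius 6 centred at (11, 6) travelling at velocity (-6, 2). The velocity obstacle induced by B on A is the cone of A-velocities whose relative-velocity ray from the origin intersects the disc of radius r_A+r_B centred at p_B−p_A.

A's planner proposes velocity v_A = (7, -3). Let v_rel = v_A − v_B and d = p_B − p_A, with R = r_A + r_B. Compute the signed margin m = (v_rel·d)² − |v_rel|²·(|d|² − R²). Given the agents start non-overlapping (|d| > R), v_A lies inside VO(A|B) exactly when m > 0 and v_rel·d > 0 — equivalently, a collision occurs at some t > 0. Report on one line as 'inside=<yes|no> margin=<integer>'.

d = (9, -1),  |d|² = 82;  R = 1+6 = 7,  c = 82−7² = 33
v_rel = (13, -5),  |v_rel|² = 194;  v_rel·d = (13)·(9) + (-5)·(-1) = 122
194·t² − 244·t + 33 = 0  ⇒  m = 122² − 194·33 = 8482
m = 8482 > 0,  v_rel·d = 122 > 0  ⇒  inside

inside=yes margin=8482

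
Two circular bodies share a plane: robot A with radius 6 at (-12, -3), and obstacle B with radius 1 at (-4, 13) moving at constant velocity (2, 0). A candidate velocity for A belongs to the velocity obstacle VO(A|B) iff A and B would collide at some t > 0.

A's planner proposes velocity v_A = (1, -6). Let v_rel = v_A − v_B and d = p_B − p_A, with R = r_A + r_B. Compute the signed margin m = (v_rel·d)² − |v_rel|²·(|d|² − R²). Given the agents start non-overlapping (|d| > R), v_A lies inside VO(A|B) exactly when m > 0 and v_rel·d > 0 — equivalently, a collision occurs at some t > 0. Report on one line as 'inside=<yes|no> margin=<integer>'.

d = (8, 16),  |d|² = 320;  R = 6+1 = 7,  c = 320−7² = 271
v_rel = (-1, -6),  |v_rel|² = 37;  v_rel·d = (-1)·(8) + (-6)·(16) = -104
37·t² + 208·t + 271 = 0  ⇒  m = (-104)² − 37·271 = 789
m = 789 > 0,  v_rel·d = -104 < 0  ⇒  outside

inside=no margin=789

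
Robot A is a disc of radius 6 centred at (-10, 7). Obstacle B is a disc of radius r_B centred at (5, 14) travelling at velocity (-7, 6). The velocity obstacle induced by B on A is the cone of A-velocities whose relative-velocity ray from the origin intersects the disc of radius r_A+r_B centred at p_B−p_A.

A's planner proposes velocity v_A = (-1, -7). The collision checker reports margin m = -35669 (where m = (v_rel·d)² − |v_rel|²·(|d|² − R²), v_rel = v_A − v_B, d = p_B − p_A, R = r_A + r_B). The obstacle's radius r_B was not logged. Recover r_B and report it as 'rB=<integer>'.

m = -35669
d = (15, 7);  v_rel = (6, -13),  |v_rel|² = 205
v_rel×d = (6)·(7) − (-13)·(15) = 237
since m = R²·205 − 237²:  R² = (56169 + -35669) / 205 = 100
R = √100 = 10  ⇒  r_B = 10 − 6 = 4

rB=4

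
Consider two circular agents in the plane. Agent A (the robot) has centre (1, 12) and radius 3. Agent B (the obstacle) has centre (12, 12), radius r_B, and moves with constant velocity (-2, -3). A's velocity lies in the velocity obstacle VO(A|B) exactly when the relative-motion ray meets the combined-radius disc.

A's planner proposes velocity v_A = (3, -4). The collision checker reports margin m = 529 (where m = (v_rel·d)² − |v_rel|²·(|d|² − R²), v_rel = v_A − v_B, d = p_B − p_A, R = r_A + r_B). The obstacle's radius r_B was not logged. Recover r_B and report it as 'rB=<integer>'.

m = 529
d = (11, 0);  v_rel = (5, -1),  |v_rel|² = 26
v_rel×d = (5)·(0) − (-1)·(11) = 11
since m = R²·26 − 11²:  R² = (121 + 529) / 26 = 25
R = √25 = 5  ⇒  r_B = 5 − 3 = 2

rB=2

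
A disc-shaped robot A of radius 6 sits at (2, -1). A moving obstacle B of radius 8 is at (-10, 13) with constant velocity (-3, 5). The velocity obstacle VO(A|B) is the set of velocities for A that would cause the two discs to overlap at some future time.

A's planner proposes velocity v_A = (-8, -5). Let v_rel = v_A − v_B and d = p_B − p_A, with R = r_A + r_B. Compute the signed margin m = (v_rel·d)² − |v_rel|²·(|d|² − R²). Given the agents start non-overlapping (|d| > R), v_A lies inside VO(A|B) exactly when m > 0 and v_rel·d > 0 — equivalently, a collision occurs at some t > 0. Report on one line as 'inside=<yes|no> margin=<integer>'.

d = (-12, 14),  |d|² = 340;  R = 6+8 = 14,  c = 340−14² = 144
v_rel = (-5, -10),  |v_rel|² = 125;  v_rel·d = (-5)·(-12) + (-10)·(14) = -80
125·t² + 160·t + 144 = 0  ⇒  m = (-80)² − 125·144 = -11600
m = -11600 < 0,  v_rel·d = -80 < 0  ⇒  outside

inside=no margin=-11600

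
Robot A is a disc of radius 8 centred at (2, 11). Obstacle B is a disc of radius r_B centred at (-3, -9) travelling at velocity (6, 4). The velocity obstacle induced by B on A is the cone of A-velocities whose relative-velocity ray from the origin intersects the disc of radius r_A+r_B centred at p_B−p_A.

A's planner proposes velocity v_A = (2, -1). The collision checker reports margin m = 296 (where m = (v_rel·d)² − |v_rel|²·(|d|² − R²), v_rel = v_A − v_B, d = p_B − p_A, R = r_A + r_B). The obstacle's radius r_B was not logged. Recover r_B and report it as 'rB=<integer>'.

m = 296
d = (-5, -20);  v_rel = (-4, -5),  |v_rel|² = 41
v_rel×d = (-4)·(-20) − (-5)·(-5) = 55
since m = R²·41 − 55²:  R² = (3025 + 296) / 41 = 81
R = √81 = 9  ⇒  r_B = 9 − 8 = 1

rB=1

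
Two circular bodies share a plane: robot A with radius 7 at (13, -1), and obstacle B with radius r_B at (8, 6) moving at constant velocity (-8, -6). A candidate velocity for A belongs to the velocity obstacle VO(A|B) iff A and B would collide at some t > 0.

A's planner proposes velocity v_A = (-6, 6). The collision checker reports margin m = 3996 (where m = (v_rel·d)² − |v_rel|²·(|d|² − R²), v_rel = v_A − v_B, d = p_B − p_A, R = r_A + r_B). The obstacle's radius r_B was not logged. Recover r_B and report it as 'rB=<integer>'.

m = 3996
d = (-5, 7);  v_rel = (2, 12),  |v_rel|² = 148
v_rel×d = (2)·(7) − (12)·(-5) = 74
since m = R²·148 − 74²:  R² = (5476 + 3996) / 148 = 64
R = √64 = 8  ⇒  r_B = 8 − 7 = 1

rB=1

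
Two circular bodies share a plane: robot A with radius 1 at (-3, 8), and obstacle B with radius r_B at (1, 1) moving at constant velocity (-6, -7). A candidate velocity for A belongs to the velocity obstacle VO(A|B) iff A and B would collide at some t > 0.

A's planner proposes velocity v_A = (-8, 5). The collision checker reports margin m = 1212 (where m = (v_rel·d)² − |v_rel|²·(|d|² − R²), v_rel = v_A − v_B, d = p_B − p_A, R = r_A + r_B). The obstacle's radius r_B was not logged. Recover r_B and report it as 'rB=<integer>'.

m = 1212
d = (4, -7);  v_rel = (-2, 12),  |v_rel|² = 148
v_rel×d = (-2)·(-7) − (12)·(4) = -34
since m = R²·148 − (-34)²:  R² = (1156 + 1212) / 148 = 16
R = √16 = 4  ⇒  r_B = 4 − 1 = 3

rB=3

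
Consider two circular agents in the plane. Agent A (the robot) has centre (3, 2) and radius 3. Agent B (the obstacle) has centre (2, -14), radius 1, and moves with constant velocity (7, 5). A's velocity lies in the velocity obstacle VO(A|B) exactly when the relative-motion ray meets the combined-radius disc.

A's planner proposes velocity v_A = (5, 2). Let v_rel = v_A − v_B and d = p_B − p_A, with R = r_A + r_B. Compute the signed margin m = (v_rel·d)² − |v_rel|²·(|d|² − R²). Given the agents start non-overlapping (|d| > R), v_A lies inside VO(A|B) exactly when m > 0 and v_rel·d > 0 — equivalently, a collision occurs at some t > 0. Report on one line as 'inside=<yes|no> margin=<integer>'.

d = (-1, -16),  |d|² = 257;  R = 3+1 = 4,  c = 257−4² = 241
v_rel = (-2, -3),  |v_rel|² = 13;  v_rel·d = (-2)·(-1) + (-3)·(-16) = 50
13·t² − 100·t + 241 = 0  ⇒  m = 50² − 13·241 = -633
m = -633 < 0,  v_rel·d = 50 > 0  ⇒  outside

inside=no margin=-633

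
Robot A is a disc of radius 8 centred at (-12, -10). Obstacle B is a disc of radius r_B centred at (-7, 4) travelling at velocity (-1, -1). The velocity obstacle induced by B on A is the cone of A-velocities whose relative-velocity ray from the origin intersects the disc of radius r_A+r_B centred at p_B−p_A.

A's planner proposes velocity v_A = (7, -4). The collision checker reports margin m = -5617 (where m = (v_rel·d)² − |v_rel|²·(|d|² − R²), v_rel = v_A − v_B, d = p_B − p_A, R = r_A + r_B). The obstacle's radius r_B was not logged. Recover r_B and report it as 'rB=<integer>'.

m = -5617
d = (5, 14);  v_rel = (8, -3),  |v_rel|² = 73
v_rel×d = (8)·(14) − (-3)·(5) = 127
since m = R²·73 − 127²:  R² = (16129 + -5617) / 73 = 144
R = √144 = 12  ⇒  r_B = 12 − 8 = 4

rB=4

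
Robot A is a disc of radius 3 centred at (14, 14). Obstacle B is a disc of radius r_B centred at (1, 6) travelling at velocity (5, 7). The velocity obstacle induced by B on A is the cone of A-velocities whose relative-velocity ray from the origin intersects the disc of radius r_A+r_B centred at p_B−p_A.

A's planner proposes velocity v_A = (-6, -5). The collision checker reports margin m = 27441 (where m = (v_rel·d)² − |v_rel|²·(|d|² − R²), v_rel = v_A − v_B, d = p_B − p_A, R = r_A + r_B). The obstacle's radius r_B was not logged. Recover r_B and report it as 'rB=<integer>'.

m = 27441
d = (-13, -8);  v_rel = (-11, -12),  |v_rel|² = 265
v_rel×d = (-11)·(-8) − (-12)·(-13) = -68
since m = R²·265 − (-68)²:  R² = (4624 + 27441) / 265 = 121
R = √121 = 11  ⇒  r_B = 11 − 3 = 8

rB=8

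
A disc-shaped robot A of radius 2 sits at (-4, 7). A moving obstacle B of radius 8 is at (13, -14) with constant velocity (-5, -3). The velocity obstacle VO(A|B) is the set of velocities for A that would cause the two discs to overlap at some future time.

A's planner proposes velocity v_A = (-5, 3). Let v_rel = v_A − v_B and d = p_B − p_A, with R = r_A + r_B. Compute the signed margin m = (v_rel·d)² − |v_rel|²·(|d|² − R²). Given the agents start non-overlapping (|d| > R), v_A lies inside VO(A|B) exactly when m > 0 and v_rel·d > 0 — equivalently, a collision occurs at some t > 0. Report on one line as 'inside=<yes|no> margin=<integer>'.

d = (17, -21),  |d|² = 730;  R = 2+8 = 10,  c = 730−10² = 630
v_rel = (0, 6),  |v_rel|² = 36;  v_rel·d = (0)·(17) + (6)·(-21) = -126
36·t² + 252·t + 630 = 0  ⇒  m = (-126)² − 36·630 = -6804
m = -6804 < 0,  v_rel·d = -126 < 0  ⇒  outside

inside=no margin=-6804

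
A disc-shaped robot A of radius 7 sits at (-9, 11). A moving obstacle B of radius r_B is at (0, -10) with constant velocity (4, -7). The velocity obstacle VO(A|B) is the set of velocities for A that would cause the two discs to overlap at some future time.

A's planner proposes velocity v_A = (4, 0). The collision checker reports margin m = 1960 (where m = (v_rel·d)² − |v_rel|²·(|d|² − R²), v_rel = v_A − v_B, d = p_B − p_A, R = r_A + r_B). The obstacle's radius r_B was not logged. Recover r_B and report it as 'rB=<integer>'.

m = 1960
d = (9, -21);  v_rel = (0, 7),  |v_rel|² = 49
v_rel×d = (0)·(-21) − (7)·(9) = -63
since m = R²·49 − (-63)²:  R² = (3969 + 1960) / 49 = 121
R = √121 = 11  ⇒  r_B = 11 − 7 = 4

rB=4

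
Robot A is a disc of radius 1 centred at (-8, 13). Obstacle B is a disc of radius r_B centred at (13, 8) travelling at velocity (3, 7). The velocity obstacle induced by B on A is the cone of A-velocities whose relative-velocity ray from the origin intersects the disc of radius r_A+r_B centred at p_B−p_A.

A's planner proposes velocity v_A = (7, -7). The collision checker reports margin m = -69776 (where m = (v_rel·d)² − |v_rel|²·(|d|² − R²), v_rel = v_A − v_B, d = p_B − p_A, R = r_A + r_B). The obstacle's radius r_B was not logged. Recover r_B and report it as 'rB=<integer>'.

m = -69776
d = (21, -5);  v_rel = (4, -14),  |v_rel|² = 212
v_rel×d = (4)·(-5) − (-14)·(21) = 274
since m = R²·212 − 274²:  R² = (75076 + -69776) / 212 = 25
R = √25 = 5  ⇒  r_B = 5 − 1 = 4

rB=4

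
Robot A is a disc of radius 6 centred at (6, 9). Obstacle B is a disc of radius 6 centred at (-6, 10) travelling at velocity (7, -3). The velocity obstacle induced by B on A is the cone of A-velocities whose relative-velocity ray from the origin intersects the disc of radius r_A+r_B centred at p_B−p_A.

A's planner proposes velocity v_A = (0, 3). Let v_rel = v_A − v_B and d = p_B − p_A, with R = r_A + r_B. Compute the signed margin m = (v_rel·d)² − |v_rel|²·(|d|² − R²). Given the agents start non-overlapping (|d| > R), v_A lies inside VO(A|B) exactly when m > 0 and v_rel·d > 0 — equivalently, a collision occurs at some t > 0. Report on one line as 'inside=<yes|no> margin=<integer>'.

d = (-12, 1),  |d|² = 145;  R = 6+6 = 12,  c = 145−12² = 1
v_rel = (-7, 6),  |v_rel|² = 85;  v_rel·d = (-7)·(-12) + (6)·(1) = 90
85·t² − 180·t + 1 = 0  ⇒  m = 90² − 85·1 = 8015
m = 8015 > 0,  v_rel·d = 90 > 0  ⇒  inside

inside=yes margin=8015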